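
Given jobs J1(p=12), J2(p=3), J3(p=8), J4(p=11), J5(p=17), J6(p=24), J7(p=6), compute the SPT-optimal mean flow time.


SPT order: J2 → J7 → J3 → J4 → J1 → J5 → J6
Completion times:
  J2: C=3
  J7: C=9
  J3: C=17
  J4: C=28
  J1: C=40
  J5: C=57
  J6: C=81
Sum = 235, n = 7
Mean flow = 235/7
= 33.57


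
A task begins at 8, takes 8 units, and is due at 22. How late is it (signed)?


Completion = 8 + 8 = 16
Lateness = C - d = 16 - 22
= -6


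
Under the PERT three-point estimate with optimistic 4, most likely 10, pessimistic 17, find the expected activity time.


te = (o + 4m + p) / 6
= (4 + 4×10 + 17) / 6
= (4 + 40 + 17) / 6
= 61 / 6
= 10.17


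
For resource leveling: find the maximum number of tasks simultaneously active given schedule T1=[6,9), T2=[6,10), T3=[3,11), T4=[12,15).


Check each time point for overlaps:
  t=6: 3 tasks active (T1, T2, T3)
Max concurrent = 3


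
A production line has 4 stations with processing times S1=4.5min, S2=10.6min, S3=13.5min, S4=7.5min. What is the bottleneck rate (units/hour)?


Bottleneck = longest station time
Station times: [4.5, 10.6, 13.5, 7.5]
Max = 13.5 min
Rate = 60 / 13.5
= 4.44 units/hour (bottleneck: 13.5min)


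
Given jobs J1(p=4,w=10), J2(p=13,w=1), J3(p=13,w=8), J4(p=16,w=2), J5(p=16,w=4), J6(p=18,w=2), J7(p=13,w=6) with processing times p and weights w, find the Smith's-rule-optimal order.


WSPT (Smith's rule): sort by p/w ascending
  J1: p/w = 4/10 = 0.400
  J3: p/w = 13/8 = 1.625
  J7: p/w = 13/6 = 2.167
  J5: p/w = 16/4 = 4.000
  J4: p/w = 16/2 = 8.000
  J6: p/w = 18/2 = 9.000
  J2: p/w = 13/1 = 13.000
Order: J1 → J3 → J7 → J5 → J4 → J6 → J2


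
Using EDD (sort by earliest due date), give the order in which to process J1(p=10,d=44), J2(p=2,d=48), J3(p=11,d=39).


EDD: sort by earliest due date
  J3: d=39, p=11
  J1: d=44, p=10
  J2: d=48, p=2
Order: J3 → J1 → J2


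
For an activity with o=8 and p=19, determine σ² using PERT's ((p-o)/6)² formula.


σ² = ((p - o) / 6)² = (p - o)² / 36
= (19 - 8)² / 36
= 11² / 36
= 121 / 36
= 3.3611


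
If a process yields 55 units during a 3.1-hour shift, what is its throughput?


Throughput = units / time
= 55 / 3.1
= 17.7 units/hour


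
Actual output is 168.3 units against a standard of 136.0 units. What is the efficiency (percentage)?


Efficiency = (actual / standard) × 100
= (168.3 / 136.0) × 100
= 123.8%


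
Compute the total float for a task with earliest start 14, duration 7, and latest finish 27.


EF = ES + duration = 14 + 7 = 21
LS = LF - duration = 27 - 7 = 20
Total Float = LF - EF = 27 - 21
(or LS - ES = 20 - 14)
= 6


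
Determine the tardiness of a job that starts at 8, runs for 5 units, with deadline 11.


Completion = start + processing = 8 + 5 = 13
Tardiness = max(0, C - d) = max(0, 13 - 11)
= max(0, 2)
= 2


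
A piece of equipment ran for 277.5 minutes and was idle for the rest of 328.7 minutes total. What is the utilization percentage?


Utilization = busy / total × 100
= 277.5 / 328.7 × 100
= 84.4%


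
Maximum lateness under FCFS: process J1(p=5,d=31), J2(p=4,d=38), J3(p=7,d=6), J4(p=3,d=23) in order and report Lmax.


Lateness per job (L = C - d):
  J1: C=5, d=31, L=-26
  J2: C=9, d=38, L=-29
  J3: C=16, d=6, L=10
  J4: C=19, d=23, L=-4
Lmax = max(-26, -29, 10, -4)
= 10


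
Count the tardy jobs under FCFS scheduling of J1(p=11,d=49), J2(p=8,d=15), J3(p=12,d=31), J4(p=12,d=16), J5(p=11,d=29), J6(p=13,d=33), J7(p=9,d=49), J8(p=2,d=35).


Completion vs due date:
  J1: C=11, d=49 → on time
  J2: C=19, d=15 → TARDY
  J3: C=31, d=31 → on time
  J4: C=43, d=16 → TARDY
  J5: C=54, d=29 → TARDY
  J6: C=67, d=33 → TARDY
  J7: C=76, d=49 → TARDY
  J8: C=78, d=35 → TARDY
Tardy jobs: J2, J4, J5, J6, J7, J8
Count = 6


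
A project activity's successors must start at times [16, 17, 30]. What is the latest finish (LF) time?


LF = min of all successor start times
Successors start at: [16, 17, 30]
LF = min(16, 17, 30)
= 16


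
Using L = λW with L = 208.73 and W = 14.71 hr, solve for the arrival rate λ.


Little's law: L = λW → λ = L / W
= 208.73 / 14.71
= 14.19 per hour


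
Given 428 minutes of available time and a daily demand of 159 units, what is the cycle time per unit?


Cycle time = available time / demand
= 428 / 159
= 2.69 min/unit


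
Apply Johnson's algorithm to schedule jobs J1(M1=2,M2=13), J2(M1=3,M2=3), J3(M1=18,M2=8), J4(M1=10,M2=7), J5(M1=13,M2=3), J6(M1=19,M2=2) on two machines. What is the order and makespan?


Johnson's rule:
Group 1 (M1≤M2, sort by M1): ['J1', 'J2']
Group 2 (M1>M2, sort desc M2): ['J3', 'J4', 'J5', 'J6']
Sequence: J1 → J2 → J3 → J4 → J5 → J6
Makespan calculation:
  J1: M1 done=2, M2 done=15
  J2: M1 done=5, M2 done=18
  J3: M1 done=23, M2 done=31
  J4: M1 done=33, M2 done=40
  J5: M1 done=46, M2 done=49
  J6: M1 done=65, M2 done=67
= Sequence: J1 → J2 → J3 → J4 → J5 → J6, Makespan: 67


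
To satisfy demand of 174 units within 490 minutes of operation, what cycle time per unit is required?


Cycle time = available time / demand
= 490 / 174
= 2.82 min/unit


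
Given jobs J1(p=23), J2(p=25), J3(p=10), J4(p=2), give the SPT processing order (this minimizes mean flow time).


SPT: sort by shortest processing time
  J4: p=2
  J3: p=10
  J1: p=23
  J2: p=25
Order: J4 → J3 → J1 → J2


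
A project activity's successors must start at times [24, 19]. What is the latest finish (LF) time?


LF = min of all successor start times
Successors start at: [24, 19]
LF = min(24, 19)
= 19


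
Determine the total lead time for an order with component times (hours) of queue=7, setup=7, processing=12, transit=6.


Lead time = queue + setup + processing + transit
= 7 + 7 + 12 + 6
= 32 hours


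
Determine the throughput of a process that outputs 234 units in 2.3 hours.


Throughput = units / time
= 234 / 2.3
= 101.7 units/hour


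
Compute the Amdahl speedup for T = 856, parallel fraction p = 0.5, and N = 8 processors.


Amdahl's law: T_p = T × ((1-p) + p/N)
= 856 × ((1-0.5) + 0.5/8)
= 856 × (0.50 + 0.0625)
= 856 × 0.5625
= 481.50
Speedup = 856/481.50
= 1.78×


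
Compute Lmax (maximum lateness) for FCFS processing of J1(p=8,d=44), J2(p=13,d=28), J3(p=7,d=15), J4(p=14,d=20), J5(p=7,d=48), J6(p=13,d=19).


Lateness per job (L = C - d):
  J1: C=8, d=44, L=-36
  J2: C=21, d=28, L=-7
  J3: C=28, d=15, L=13
  J4: C=42, d=20, L=22
  J5: C=49, d=48, L=1
  J6: C=62, d=19, L=43
Lmax = max(-36, -7, 13, 22, 1, 43)
= 43


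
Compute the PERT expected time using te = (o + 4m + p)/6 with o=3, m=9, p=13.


te = (o + 4m + p) / 6
= (3 + 4×9 + 13) / 6
= (3 + 36 + 13) / 6
= 52 / 6
= 8.67


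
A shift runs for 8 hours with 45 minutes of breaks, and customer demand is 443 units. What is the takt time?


Available = 8×60 - 45 = 435 min
Takt time = 435 / 443
= 0.98 min/unit


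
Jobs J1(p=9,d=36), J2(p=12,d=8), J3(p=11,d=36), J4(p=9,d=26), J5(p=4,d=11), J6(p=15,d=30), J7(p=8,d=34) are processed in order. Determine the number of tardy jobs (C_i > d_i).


Completion vs due date:
  J1: C=9, d=36 → on time
  J2: C=21, d=8 → TARDY
  J3: C=32, d=36 → on time
  J4: C=41, d=26 → TARDY
  J5: C=45, d=11 → TARDY
  J6: C=60, d=30 → TARDY
  J7: C=68, d=34 → TARDY
Tardy jobs: J2, J4, J5, J6, J7
Count = 5


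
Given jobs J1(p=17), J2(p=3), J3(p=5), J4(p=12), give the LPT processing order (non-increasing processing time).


LPT: sort by longest processing time first
  J1: p=17
  J4: p=12
  J3: p=5
  J2: p=3
Order: J1 → J4 → J3 → J2


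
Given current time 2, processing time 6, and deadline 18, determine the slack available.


Slack = due - current_time - processing
= 18 - 2 - 6
= 10


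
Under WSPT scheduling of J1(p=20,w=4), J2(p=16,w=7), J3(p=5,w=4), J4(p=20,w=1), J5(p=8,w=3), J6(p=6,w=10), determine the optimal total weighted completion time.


WSPT order (by p/w): J6 → J3 → J2 → J5 → J1 → J4
  J6: C=6, w·C=10×6=60
  J3: C=11, w·C=4×11=44
  J2: C=27, w·C=7×27=189
  J5: C=35, w·C=3×35=105
  J1: C=55, w·C=4×55=220
  J4: C=75, w·C=1×75=75
Σ w·C = 693
= 693


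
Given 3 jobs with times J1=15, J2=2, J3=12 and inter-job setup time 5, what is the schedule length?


Makespan = Σ processing + (n-1) × setup
= (15 + 2 + 12) + (3-1)×5
= 29 + 10
= 39 time units


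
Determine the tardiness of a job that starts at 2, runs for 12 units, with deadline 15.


Completion = start + processing = 2 + 12 = 14
Tardiness = max(0, C - d) = max(0, 14 - 15)
= max(0, -1)
= 0


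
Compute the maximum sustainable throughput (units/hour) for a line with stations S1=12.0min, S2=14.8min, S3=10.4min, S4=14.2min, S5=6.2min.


Bottleneck = longest station time
Station times: [12.0, 14.8, 10.4, 14.2, 6.2]
Max = 14.8 min
Rate = 60 / 14.8
= 4.05 units/hour (bottleneck: 14.8min)


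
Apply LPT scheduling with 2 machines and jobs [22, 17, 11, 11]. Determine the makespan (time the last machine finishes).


Jobs (LPT sorted): [22, 17, 11, 11]
Machines: 2
  J=22 → Machine 1 (load: 0+22=22)
  J=17 → Machine 2 (load: 0+17=17)
  J=11 → Machine 2 (load: 17+11=28)
  J=11 → Machine 1 (load: 22+11=33)
Machine loads: [33, 28]
Makespan = max = 33 time units


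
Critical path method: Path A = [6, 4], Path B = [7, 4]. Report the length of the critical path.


Path A: 6 + 4 = 10
Path B: 7 + 4 = 11
Critical path = longest = max(10, 11)
= 11 (Path B)


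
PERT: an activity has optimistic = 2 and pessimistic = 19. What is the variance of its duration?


σ² = ((p - o) / 6)² = (p - o)² / 36
= (19 - 2)² / 36
= 17² / 36
= 289 / 36
= 8.0278


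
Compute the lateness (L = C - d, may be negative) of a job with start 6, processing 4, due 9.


Completion = 6 + 4 = 10
Lateness = C - d = 10 - 9
= 1


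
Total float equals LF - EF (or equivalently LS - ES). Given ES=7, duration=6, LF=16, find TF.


EF = ES + duration = 7 + 6 = 13
LS = LF - duration = 16 - 6 = 10
Total Float = LF - EF = 16 - 13
(or LS - ES = 10 - 7)
= 3


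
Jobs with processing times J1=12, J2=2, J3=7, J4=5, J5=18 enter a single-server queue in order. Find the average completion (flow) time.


Completion times:
  J1: completes at 12
  J2: completes at 14
  J3: completes at 21
  J4: completes at 26
  J5: completes at 44
Sum = 117
Average = 117/5
= 23.40


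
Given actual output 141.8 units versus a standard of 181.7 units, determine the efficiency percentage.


Efficiency = (actual / standard) × 100
= (141.8 / 181.7) × 100
= 78.0%


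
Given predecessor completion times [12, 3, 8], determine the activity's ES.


ES = max of all predecessor completion times
Predecessors: [12, 3, 8]
ES = max(12, 3, 8)
= 12


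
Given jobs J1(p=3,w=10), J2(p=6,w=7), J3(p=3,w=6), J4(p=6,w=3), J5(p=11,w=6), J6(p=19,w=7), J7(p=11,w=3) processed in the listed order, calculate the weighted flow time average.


Completion times:
  J1: C=3, w×C=10×3=30
  J2: C=9, w×C=7×9=63
  J3: C=12, w×C=6×12=72
  J4: C=18, w×C=3×18=54
  J5: C=29, w×C=6×29=174
  J6: C=48, w×C=7×48=336
  J7: C=59, w×C=3×59=177
Sum w×C = 906
Sum w = 42
Weighted avg = 906/42
= 21.57


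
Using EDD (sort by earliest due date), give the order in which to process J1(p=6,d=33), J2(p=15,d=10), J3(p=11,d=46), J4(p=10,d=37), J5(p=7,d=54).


EDD: sort by earliest due date
  J2: d=10, p=15
  J1: d=33, p=6
  J4: d=37, p=10
  J3: d=46, p=11
  J5: d=54, p=7
Order: J2 → J1 → J4 → J3 → J5


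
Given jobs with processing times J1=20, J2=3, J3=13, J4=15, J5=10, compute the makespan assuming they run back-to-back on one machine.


Sequential makespan: sum all processing times
= 20 + 3 + 13 + 15 + 10
= 61 time units


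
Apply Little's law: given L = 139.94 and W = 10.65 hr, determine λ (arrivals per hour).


Little's law: L = λW → λ = L / W
= 139.94 / 10.65
= 13.14 per hour


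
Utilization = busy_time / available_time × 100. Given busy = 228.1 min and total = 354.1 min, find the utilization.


Utilization = busy / total × 100
= 228.1 / 354.1 × 100
= 64.4%


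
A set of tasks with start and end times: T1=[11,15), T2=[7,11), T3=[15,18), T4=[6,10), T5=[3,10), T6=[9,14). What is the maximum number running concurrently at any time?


Check each time point for overlaps:
  t=9: 4 tasks active (T2, T4, T5, T6)
Max concurrent = 4


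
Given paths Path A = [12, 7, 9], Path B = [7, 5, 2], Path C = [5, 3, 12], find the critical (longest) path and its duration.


Path A: 12 + 7 + 9 = 28
Path B: 7 + 5 + 2 = 14
Path C: 5 + 3 + 12 = 20
Critical path = longest = max(28, 14, 20)
= 28 (Path A)


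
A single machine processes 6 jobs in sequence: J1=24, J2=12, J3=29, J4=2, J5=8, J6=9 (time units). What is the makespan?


Sequential makespan: sum all processing times
= 24 + 12 + 29 + 2 + 8 + 9
= 84 time units


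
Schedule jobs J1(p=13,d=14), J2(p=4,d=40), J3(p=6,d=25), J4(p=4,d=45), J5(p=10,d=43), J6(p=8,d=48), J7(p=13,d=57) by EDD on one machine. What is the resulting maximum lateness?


EDD order: J1 → J3 → J2 → J5 → J4 → J6 → J7
Completion and lateness:
  J1: C=13, d=14, L=13-14=-1
  J3: C=19, d=25, L=19-25=-6
  J2: C=23, d=40, L=23-40=-17
  J5: C=33, d=43, L=33-43=-10
  J4: C=37, d=45, L=37-45=-8
  J6: C=45, d=48, L=45-48=-3
  J7: C=58, d=57, L=58-57=1
Lmax = max(-1, -6, -17, -10, -8, -3, 1)
= 1


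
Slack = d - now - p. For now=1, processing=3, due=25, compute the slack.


Slack = due - current_time - processing
= 25 - 1 - 3
= 21


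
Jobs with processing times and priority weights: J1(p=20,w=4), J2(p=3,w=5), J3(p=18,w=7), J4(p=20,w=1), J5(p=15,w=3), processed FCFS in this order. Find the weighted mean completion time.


Completion times:
  J1: C=20, w×C=4×20=80
  J2: C=23, w×C=5×23=115
  J3: C=41, w×C=7×41=287
  J4: C=61, w×C=1×61=61
  J5: C=76, w×C=3×76=228
Sum w×C = 771
Sum w = 20
Weighted avg = 771/20
= 38.55


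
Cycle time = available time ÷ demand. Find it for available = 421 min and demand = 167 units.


Cycle time = available time / demand
= 421 / 167
= 2.52 min/unit


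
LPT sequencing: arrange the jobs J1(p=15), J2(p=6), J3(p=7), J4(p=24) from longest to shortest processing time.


LPT: sort by longest processing time first
  J4: p=24
  J1: p=15
  J3: p=7
  J2: p=6
Order: J4 → J1 → J3 → J2


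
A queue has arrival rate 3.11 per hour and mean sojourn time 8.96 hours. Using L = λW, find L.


Little's law: L = λ × W
= 3.11 × 8.96
= 27.87


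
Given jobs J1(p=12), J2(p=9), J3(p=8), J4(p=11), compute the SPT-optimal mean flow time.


SPT order: J3 → J2 → J4 → J1
Completion times:
  J3: C=8
  J2: C=17
  J4: C=28
  J1: C=40
Sum = 93, n = 4
Mean flow = 93/4
= 23.25


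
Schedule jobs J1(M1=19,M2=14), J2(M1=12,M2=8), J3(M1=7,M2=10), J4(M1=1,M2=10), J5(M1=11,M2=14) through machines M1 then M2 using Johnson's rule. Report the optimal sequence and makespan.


Johnson's rule:
Group 1 (M1≤M2, sort by M1): ['J4', 'J3', 'J5']
Group 2 (M1>M2, sort desc M2): ['J1', 'J2']
Sequence: J4 → J3 → J5 → J1 → J2
Makespan calculation:
  J4: M1 done=1, M2 done=11
  J3: M1 done=8, M2 done=21
  J5: M1 done=19, M2 done=35
  J1: M1 done=38, M2 done=52
  J2: M1 done=50, M2 done=60
= Sequence: J4 → J3 → J5 → J1 → J2, Makespan: 60


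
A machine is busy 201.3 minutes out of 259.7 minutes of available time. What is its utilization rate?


Utilization = busy / total × 100
= 201.3 / 259.7 × 100
= 77.5%


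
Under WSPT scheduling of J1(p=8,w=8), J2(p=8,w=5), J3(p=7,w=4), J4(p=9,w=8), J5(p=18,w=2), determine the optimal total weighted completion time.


WSPT order (by p/w): J1 → J4 → J2 → J3 → J5
  J1: C=8, w·C=8×8=64
  J4: C=17, w·C=8×17=136
  J2: C=25, w·C=5×25=125
  J3: C=32, w·C=4×32=128
  J5: C=50, w·C=2×50=100
Σ w·C = 553
= 553


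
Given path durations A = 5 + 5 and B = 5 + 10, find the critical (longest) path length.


Path A: 5 + 5 = 10
Path B: 5 + 10 = 15
Critical path = longest = max(10, 15)
= 15 (Path B)


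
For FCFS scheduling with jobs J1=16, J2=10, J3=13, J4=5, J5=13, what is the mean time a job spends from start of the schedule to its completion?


Completion times:
  J1: completes at 16
  J2: completes at 26
  J3: completes at 39
  J4: completes at 44
  J5: completes at 57
Sum = 182
Average = 182/5
= 36.40


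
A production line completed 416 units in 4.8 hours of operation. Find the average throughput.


Throughput = units / time
= 416 / 4.8
= 86.7 units/hour


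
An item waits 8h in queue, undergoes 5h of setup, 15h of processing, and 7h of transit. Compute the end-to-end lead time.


Lead time = queue + setup + processing + transit
= 8 + 5 + 15 + 7
= 35 hours


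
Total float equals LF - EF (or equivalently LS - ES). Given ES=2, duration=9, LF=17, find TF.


EF = ES + duration = 2 + 9 = 11
LS = LF - duration = 17 - 9 = 8
Total Float = LF - EF = 17 - 11
(or LS - ES = 8 - 2)
= 6


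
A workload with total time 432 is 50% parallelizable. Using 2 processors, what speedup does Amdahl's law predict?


Amdahl's law: T_p = T × ((1-p) + p/N)
= 432 × ((1-0.5) + 0.5/2)
= 432 × (0.50 + 0.2500)
= 432 × 0.7500
= 324.00
Speedup = 432/324.00
= 1.33×


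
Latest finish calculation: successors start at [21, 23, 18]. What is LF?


LF = min of all successor start times
Successors start at: [21, 23, 18]
LF = min(21, 23, 18)
= 18


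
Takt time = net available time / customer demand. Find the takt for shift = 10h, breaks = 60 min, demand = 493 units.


Available = 10×60 - 60 = 540 min
Takt time = 540 / 493
= 1.10 min/unit


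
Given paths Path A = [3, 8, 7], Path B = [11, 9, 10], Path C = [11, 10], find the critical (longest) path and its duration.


Path A: 3 + 8 + 7 = 18
Path B: 11 + 9 + 10 = 30
Path C: 11 + 10 = 21
Critical path = longest = max(18, 30, 21)
= 30 (Path B)


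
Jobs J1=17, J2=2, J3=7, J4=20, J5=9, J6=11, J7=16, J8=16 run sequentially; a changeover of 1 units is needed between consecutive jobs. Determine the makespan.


Makespan = Σ processing + (n-1) × setup
= (17 + 2 + 7 + 20 + 9 + 11 + 16 + 16) + (8-1)×1
= 98 + 7
= 105 time units


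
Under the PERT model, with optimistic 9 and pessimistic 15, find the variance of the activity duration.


σ² = ((p - o) / 6)² = (p - o)² / 36
= (15 - 9)² / 36
= 6² / 36
= 36 / 36
= 1.0000


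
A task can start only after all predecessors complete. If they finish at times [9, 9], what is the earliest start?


ES = max of all predecessor completion times
Predecessors: [9, 9]
ES = max(9, 9)
= 9


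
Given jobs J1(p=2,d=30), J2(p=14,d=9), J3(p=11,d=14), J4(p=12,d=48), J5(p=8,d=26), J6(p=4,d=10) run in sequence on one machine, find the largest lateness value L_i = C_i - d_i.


Lateness per job (L = C - d):
  J1: C=2, d=30, L=-28
  J2: C=16, d=9, L=7
  J3: C=27, d=14, L=13
  J4: C=39, d=48, L=-9
  J5: C=47, d=26, L=21
  J6: C=51, d=10, L=41
Lmax = max(-28, 7, 13, -9, 21, 41)
= 41


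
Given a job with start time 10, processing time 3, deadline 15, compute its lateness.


Completion = 10 + 3 = 13
Lateness = C - d = 13 - 15
= -2


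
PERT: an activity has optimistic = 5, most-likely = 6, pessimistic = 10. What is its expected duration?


te = (o + 4m + p) / 6
= (5 + 4×6 + 10) / 6
= (5 + 24 + 10) / 6
= 39 / 6
= 6.50


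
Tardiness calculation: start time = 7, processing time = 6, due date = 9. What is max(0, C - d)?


Completion = start + processing = 7 + 6 = 13
Tardiness = max(0, C - d) = max(0, 13 - 9)
= max(0, 4)
= 4


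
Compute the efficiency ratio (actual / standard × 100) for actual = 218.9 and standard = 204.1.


Efficiency = (actual / standard) × 100
= (218.9 / 204.1) × 100
= 107.3%


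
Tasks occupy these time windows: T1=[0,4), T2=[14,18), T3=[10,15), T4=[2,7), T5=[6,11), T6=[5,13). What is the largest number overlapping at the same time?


Check each time point for overlaps:
  t=6: 3 tasks active (T4, T5, T6)
Max concurrent = 3


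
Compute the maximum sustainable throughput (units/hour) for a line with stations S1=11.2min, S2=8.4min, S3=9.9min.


Bottleneck = longest station time
Station times: [11.2, 8.4, 9.9]
Max = 11.2 min
Rate = 60 / 11.2
= 5.36 units/hour (bottleneck: 11.2min)


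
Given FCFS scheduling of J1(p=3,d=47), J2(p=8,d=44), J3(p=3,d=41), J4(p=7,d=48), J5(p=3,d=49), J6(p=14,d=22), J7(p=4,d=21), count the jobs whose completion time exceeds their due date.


Completion vs due date:
  J1: C=3, d=47 → on time
  J2: C=11, d=44 → on time
  J3: C=14, d=41 → on time
  J4: C=21, d=48 → on time
  J5: C=24, d=49 → on time
  J6: C=38, d=22 → TARDY
  J7: C=42, d=21 → TARDY
Tardy jobs: J6, J7
Count = 2


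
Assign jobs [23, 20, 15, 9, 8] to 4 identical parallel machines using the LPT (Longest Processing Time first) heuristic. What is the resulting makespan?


Jobs (LPT sorted): [23, 20, 15, 9, 8]
Machines: 4
  J=23 → Machine 1 (load: 0+23=23)
  J=20 → Machine 2 (load: 0+20=20)
  J=15 → Machine 3 (load: 0+15=15)
  J=9 → Machine 4 (load: 0+9=9)
  J=8 → Machine 4 (load: 9+8=17)
Machine loads: [23, 20, 15, 17]
Makespan = max = 23 time units


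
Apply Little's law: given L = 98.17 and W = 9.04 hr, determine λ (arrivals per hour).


Little's law: L = λW → λ = L / W
= 98.17 / 9.04
= 10.86 per hour


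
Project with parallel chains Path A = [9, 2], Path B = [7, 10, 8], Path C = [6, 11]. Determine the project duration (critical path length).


Path A: 9 + 2 = 11
Path B: 7 + 10 + 8 = 25
Path C: 6 + 11 = 17
Critical path = longest = max(11, 25, 17)
= 25 (Path B)


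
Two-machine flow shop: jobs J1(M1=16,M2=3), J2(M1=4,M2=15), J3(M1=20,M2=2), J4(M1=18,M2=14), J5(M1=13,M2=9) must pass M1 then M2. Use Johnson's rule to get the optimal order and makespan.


Johnson's rule:
Group 1 (M1≤M2, sort by M1): ['J2']
Group 2 (M1>M2, sort desc M2): ['J4', 'J5', 'J1', 'J3']
Sequence: J2 → J4 → J5 → J1 → J3
Makespan calculation:
  J2: M1 done=4, M2 done=19
  J4: M1 done=22, M2 done=36
  J5: M1 done=35, M2 done=45
  J1: M1 done=51, M2 done=54
  J3: M1 done=71, M2 done=73
= Sequence: J2 → J4 → J5 → J1 → J3, Makespan: 73


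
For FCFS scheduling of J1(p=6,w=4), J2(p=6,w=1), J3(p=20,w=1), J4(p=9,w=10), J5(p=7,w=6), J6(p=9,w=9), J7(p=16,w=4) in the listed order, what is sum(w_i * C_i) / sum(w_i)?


Completion times:
  J1: C=6, w×C=4×6=24
  J2: C=12, w×C=1×12=12
  J3: C=32, w×C=1×32=32
  J4: C=41, w×C=10×41=410
  J5: C=48, w×C=6×48=288
  J6: C=57, w×C=9×57=513
  J7: C=73, w×C=4×73=292
Sum w×C = 1571
Sum w = 35
Weighted avg = 1571/35
= 44.89


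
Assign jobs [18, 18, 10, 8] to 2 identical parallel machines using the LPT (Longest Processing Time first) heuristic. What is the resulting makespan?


Jobs (LPT sorted): [18, 18, 10, 8]
Machines: 2
  J=18 → Machine 1 (load: 0+18=18)
  J=18 → Machine 2 (load: 0+18=18)
  J=10 → Machine 1 (load: 18+10=28)
  J=8 → Machine 2 (load: 18+8=26)
Machine loads: [28, 26]
Makespan = max = 28 time units


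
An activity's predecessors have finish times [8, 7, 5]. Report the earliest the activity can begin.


ES = max of all predecessor completion times
Predecessors: [8, 7, 5]
ES = max(8, 7, 5)
= 8


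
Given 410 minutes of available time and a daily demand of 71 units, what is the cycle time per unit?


Cycle time = available time / demand
= 410 / 71
= 5.77 min/unit


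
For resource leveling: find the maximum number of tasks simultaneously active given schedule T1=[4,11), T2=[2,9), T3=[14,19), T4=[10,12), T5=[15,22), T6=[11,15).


Check each time point for overlaps:
  t=4: 2 tasks active (T1, T2)
Max concurrent = 2


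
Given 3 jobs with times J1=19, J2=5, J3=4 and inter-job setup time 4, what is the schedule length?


Makespan = Σ processing + (n-1) × setup
= (19 + 5 + 4) + (3-1)×4
= 28 + 8
= 36 time units


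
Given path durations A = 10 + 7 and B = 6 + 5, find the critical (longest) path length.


Path A: 10 + 7 = 17
Path B: 6 + 5 = 11
Critical path = longest = max(17, 11)
= 17 (Path A)


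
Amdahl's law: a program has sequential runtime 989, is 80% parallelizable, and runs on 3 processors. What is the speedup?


Amdahl's law: T_p = T × ((1-p) + p/N)
= 989 × ((1-0.8) + 0.8/3)
= 989 × (0.20 + 0.2667)
= 989 × 0.4667
= 461.53
Speedup = 989/461.53
= 2.14×


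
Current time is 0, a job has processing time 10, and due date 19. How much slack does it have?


Slack = due - current_time - processing
= 19 - 0 - 10
= 9


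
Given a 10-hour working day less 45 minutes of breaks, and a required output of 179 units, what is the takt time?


Available = 10×60 - 45 = 555 min
Takt time = 555 / 179
= 3.10 min/unit


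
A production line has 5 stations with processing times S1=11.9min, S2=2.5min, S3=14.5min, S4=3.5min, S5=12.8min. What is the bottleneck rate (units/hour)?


Bottleneck = longest station time
Station times: [11.9, 2.5, 14.5, 3.5, 12.8]
Max = 14.5 min
Rate = 60 / 14.5
= 4.14 units/hour (bottleneck: 14.5min)


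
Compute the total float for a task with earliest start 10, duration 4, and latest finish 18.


EF = ES + duration = 10 + 4 = 14
LS = LF - duration = 18 - 4 = 14
Total Float = LF - EF = 18 - 14
(or LS - ES = 14 - 10)
= 4


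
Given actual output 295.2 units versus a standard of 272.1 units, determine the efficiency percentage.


Efficiency = (actual / standard) × 100
= (295.2 / 272.1) × 100
= 108.5%


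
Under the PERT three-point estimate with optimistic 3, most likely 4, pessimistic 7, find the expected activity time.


te = (o + 4m + p) / 6
= (3 + 4×4 + 7) / 6
= (3 + 16 + 7) / 6
= 26 / 6
= 4.33


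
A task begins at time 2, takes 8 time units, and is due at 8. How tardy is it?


Completion = start + processing = 2 + 8 = 10
Tardiness = max(0, C - d) = max(0, 10 - 8)
= max(0, 2)
= 2


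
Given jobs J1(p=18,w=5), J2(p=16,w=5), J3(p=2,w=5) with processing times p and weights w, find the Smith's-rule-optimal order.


WSPT (Smith's rule): sort by p/w ascending
  J3: p/w = 2/5 = 0.400
  J2: p/w = 16/5 = 3.200
  J1: p/w = 18/5 = 3.600
Order: J3 → J2 → J1


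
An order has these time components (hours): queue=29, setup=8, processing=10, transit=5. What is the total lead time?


Lead time = queue + setup + processing + transit
= 29 + 8 + 10 + 5
= 52 hours


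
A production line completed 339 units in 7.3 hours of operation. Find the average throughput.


Throughput = units / time
= 339 / 7.3
= 46.4 units/hour


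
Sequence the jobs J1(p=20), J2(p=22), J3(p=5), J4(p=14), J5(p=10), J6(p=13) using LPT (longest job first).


LPT: sort by longest processing time first
  J2: p=22
  J1: p=20
  J4: p=14
  J6: p=13
  J5: p=10
  J3: p=5
Order: J2 → J1 → J4 → J6 → J5 → J3


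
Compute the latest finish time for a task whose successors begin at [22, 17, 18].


LF = min of all successor start times
Successors start at: [22, 17, 18]
LF = min(22, 17, 18)
= 17


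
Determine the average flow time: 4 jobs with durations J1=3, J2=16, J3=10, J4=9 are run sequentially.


Completion times:
  J1: completes at 3
  J2: completes at 19
  J3: completes at 29
  J4: completes at 38
Sum = 89
Average = 89/4
= 22.25


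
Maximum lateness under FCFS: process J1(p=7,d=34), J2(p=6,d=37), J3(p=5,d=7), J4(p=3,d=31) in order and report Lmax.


Lateness per job (L = C - d):
  J1: C=7, d=34, L=-27
  J2: C=13, d=37, L=-24
  J3: C=18, d=7, L=11
  J4: C=21, d=31, L=-10
Lmax = max(-27, -24, 11, -10)
= 11


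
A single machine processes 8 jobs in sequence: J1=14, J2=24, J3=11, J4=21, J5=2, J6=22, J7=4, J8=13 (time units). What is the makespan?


Sequential makespan: sum all processing times
= 14 + 24 + 11 + 21 + 2 + 22 + 4 + 13
= 111 time units


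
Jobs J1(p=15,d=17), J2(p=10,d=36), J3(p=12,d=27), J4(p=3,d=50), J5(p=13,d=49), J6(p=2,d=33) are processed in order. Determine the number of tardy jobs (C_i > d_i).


Completion vs due date:
  J1: C=15, d=17 → on time
  J2: C=25, d=36 → on time
  J3: C=37, d=27 → TARDY
  J4: C=40, d=50 → on time
  J5: C=53, d=49 → TARDY
  J6: C=55, d=33 → TARDY
Tardy jobs: J3, J5, J6
Count = 3


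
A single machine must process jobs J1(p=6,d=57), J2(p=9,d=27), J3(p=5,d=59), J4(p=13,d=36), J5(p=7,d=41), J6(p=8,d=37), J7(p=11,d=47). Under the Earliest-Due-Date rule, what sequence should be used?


EDD: sort by earliest due date
  J2: d=27, p=9
  J4: d=36, p=13
  J6: d=37, p=8
  J5: d=41, p=7
  J7: d=47, p=11
  J1: d=57, p=6
  J3: d=59, p=5
Order: J2 → J4 → J6 → J5 → J7 → J1 → J3


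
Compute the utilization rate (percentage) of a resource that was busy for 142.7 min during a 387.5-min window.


Utilization = busy / total × 100
= 142.7 / 387.5 × 100
= 36.8%


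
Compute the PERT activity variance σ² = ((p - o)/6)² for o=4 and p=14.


σ² = ((p - o) / 6)² = (p - o)² / 36
= (14 - 4)² / 36
= 10² / 36
= 100 / 36
= 2.7778


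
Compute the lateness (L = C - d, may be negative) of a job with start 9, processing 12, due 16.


Completion = 9 + 12 = 21
Lateness = C - d = 21 - 16
= 5


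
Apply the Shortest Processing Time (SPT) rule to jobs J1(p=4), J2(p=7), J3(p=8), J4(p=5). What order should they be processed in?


SPT: sort by shortest processing time
  J1: p=4
  J4: p=5
  J2: p=7
  J3: p=8
Order: J1 → J4 → J2 → J3


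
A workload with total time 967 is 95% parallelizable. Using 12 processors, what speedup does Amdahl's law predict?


Amdahl's law: T_p = T × ((1-p) + p/N)
= 967 × ((1-0.95) + 0.95/12)
= 967 × (0.05 + 0.0792)
= 967 × 0.1292
= 124.90
Speedup = 967/124.90
= 7.74×


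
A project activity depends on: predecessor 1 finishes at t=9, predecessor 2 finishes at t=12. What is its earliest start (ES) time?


ES = max of all predecessor completion times
Predecessors: [9, 12]
ES = max(9, 12)
= 12


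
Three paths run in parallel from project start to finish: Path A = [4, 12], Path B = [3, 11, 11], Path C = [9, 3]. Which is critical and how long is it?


Path A: 4 + 12 = 16
Path B: 3 + 11 + 11 = 25
Path C: 9 + 3 = 12
Critical path = longest = max(16, 25, 12)
= 25 (Path B)


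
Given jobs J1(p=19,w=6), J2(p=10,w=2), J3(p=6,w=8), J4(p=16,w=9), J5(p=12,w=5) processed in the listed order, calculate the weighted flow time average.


Completion times:
  J1: C=19, w×C=6×19=114
  J2: C=29, w×C=2×29=58
  J3: C=35, w×C=8×35=280
  J4: C=51, w×C=9×51=459
  J5: C=63, w×C=5×63=315
Sum w×C = 1226
Sum w = 30
Weighted avg = 1226/30
= 40.87


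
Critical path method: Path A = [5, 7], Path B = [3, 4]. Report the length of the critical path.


Path A: 5 + 7 = 12
Path B: 3 + 4 = 7
Critical path = longest = max(12, 7)
= 12 (Path A)


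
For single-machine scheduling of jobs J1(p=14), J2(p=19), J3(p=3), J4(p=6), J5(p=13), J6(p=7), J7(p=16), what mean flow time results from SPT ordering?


SPT order: J3 → J4 → J6 → J5 → J1 → J7 → J2
Completion times:
  J3: C=3
  J4: C=9
  J6: C=16
  J5: C=29
  J1: C=43
  J7: C=59
  J2: C=78
Sum = 237, n = 7
Mean flow = 237/7
= 33.86


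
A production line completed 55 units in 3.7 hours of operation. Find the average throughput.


Throughput = units / time
= 55 / 3.7
= 14.9 units/hour


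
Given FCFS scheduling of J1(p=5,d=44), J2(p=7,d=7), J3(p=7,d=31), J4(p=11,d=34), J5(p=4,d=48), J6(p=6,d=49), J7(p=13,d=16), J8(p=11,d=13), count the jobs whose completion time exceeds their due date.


Completion vs due date:
  J1: C=5, d=44 → on time
  J2: C=12, d=7 → TARDY
  J3: C=19, d=31 → on time
  J4: C=30, d=34 → on time
  J5: C=34, d=48 → on time
  J6: C=40, d=49 → on time
  J7: C=53, d=16 → TARDY
  J8: C=64, d=13 → TARDY
Tardy jobs: J2, J7, J8
Count = 3


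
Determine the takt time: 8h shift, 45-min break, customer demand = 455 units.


Available = 8×60 - 45 = 435 min
Takt time = 435 / 455
= 0.96 min/unit


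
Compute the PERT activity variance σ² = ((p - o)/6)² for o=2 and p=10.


σ² = ((p - o) / 6)² = (p - o)² / 36
= (10 - 2)² / 36
= 8² / 36
= 64 / 36
= 1.7778


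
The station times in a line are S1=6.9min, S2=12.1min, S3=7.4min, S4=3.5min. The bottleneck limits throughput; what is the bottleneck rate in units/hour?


Bottleneck = longest station time
Station times: [6.9, 12.1, 7.4, 3.5]
Max = 12.1 min
Rate = 60 / 12.1
= 4.96 units/hour (bottleneck: 12.1min)


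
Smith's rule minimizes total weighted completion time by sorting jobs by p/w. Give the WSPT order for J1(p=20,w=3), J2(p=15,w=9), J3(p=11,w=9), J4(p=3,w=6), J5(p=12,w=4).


WSPT (Smith's rule): sort by p/w ascending
  J4: p/w = 3/6 = 0.500
  J3: p/w = 11/9 = 1.222
  J2: p/w = 15/9 = 1.667
  J5: p/w = 12/4 = 3.000
  J1: p/w = 20/3 = 6.667
Order: J4 → J3 → J2 → J5 → J1


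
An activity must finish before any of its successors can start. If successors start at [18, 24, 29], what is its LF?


LF = min of all successor start times
Successors start at: [18, 24, 29]
LF = min(18, 24, 29)
= 18


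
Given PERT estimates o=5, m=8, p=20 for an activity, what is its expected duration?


te = (o + 4m + p) / 6
= (5 + 4×8 + 20) / 6
= (5 + 32 + 20) / 6
= 57 / 6
= 9.50


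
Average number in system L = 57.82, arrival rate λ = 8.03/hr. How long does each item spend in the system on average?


Little's law: L = λW → W = L / λ
= 57.82 / 8.03
= 7.20 hours


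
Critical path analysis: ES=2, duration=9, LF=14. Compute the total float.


EF = ES + duration = 2 + 9 = 11
LS = LF - duration = 14 - 9 = 5
Total Float = LF - EF = 14 - 11
(or LS - ES = 5 - 2)
= 3


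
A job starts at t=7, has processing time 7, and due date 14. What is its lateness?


Completion = 7 + 7 = 14
Lateness = C - d = 14 - 14
= 0


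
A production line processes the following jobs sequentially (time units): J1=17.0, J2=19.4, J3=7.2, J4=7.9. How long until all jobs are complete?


Sequential makespan: sum all processing times
= 17.0 + 19.4 + 7.2 + 7.9
= 51.5 time units


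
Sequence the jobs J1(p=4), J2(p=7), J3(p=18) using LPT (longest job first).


LPT: sort by longest processing time first
  J3: p=18
  J2: p=7
  J1: p=4
Order: J3 → J2 → J1


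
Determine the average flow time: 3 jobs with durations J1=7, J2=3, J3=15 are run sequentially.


Completion times:
  J1: completes at 7
  J2: completes at 10
  J3: completes at 25
Sum = 42
Average = 42/3
= 14.00


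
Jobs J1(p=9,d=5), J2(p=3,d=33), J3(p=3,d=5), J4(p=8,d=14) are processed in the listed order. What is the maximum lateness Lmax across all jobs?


Lateness per job (L = C - d):
  J1: C=9, d=5, L=4
  J2: C=12, d=33, L=-21
  J3: C=15, d=5, L=10
  J4: C=23, d=14, L=9
Lmax = max(4, -21, 10, 9)
= 10


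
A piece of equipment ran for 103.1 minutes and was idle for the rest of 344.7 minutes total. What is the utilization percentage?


Utilization = busy / total × 100
= 103.1 / 344.7 × 100
= 29.9%


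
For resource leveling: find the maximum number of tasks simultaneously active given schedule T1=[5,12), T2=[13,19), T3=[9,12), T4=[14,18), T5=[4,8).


Check each time point for overlaps:
  t=5: 2 tasks active (T1, T5)
Max concurrent = 2


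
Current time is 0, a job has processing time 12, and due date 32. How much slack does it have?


Slack = due - current_time - processing
= 32 - 0 - 12
= 20


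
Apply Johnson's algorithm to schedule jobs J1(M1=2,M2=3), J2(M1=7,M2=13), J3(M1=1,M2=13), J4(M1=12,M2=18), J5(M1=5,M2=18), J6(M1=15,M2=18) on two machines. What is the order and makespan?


Johnson's rule:
Group 1 (M1≤M2, sort by M1): ['J3', 'J1', 'J5', 'J2', 'J4', 'J6']
Group 2 (M1>M2, sort desc M2): []
Sequence: J3 → J1 → J5 → J2 → J4 → J6
Makespan calculation:
  J3: M1 done=1, M2 done=14
  J1: M1 done=3, M2 done=17
  J5: M1 done=8, M2 done=35
  J2: M1 done=15, M2 done=48
  J4: M1 done=27, M2 done=66
  J6: M1 done=42, M2 done=84
= Sequence: J3 → J1 → J5 → J2 → J4 → J6, Makespan: 84


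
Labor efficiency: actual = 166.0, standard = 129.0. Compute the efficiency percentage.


Efficiency = (actual / standard) × 100
= (166.0 / 129.0) × 100
= 128.7%


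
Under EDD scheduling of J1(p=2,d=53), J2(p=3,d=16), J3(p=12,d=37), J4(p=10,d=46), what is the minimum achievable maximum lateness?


EDD order: J2 → J3 → J4 → J1
Completion and lateness:
  J2: C=3, d=16, L=3-16=-13
  J3: C=15, d=37, L=15-37=-22
  J4: C=25, d=46, L=25-46=-21
  J1: C=27, d=53, L=27-53=-26
Lmax = max(-13, -22, -21, -26)
= -13


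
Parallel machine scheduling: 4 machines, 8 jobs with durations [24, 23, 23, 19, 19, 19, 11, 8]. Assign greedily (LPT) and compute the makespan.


Jobs (LPT sorted): [24, 23, 23, 19, 19, 19, 11, 8]
Machines: 4
  J=24 → Machine 1 (load: 0+24=24)
  J=23 → Machine 2 (load: 0+23=23)
  J=23 → Machine 3 (load: 0+23=23)
  J=19 → Machine 4 (load: 0+19=19)
  J=19 → Machine 4 (load: 19+19=38)
  J=19 → Machine 2 (load: 23+19=42)
  J=11 → Machine 3 (load: 23+11=34)
  J=8 → Machine 1 (load: 24+8=32)
Machine loads: [32, 42, 34, 38]
Makespan = max = 42 time units


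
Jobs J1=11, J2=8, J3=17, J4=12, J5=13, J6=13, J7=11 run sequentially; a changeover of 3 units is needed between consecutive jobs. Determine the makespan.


Makespan = Σ processing + (n-1) × setup
= (11 + 8 + 17 + 12 + 13 + 13 + 11) + (7-1)×3
= 85 + 18
= 103 time units


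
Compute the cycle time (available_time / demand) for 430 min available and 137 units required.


Cycle time = available time / demand
= 430 / 137
= 3.14 min/unit


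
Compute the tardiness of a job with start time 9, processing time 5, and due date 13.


Completion = start + processing = 9 + 5 = 14
Tardiness = max(0, C - d) = max(0, 14 - 13)
= max(0, 1)
= 1


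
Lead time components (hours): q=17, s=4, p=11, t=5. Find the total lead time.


Lead time = queue + setup + processing + transit
= 17 + 4 + 11 + 5
= 37 hours


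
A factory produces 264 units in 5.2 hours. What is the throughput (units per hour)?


Throughput = units / time
= 264 / 5.2
= 50.8 units/hour


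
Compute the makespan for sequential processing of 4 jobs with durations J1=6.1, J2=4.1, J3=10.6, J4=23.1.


Sequential makespan: sum all processing times
= 6.1 + 4.1 + 10.6 + 23.1
= 43.9 time units


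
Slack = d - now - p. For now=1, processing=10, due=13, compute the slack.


Slack = due - current_time - processing
= 13 - 1 - 10
= 2


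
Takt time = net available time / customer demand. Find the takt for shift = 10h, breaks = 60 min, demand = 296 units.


Available = 10×60 - 60 = 540 min
Takt time = 540 / 296
= 1.82 min/unit


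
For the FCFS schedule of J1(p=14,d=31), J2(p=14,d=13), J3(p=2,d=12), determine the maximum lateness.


Lateness per job (L = C - d):
  J1: C=14, d=31, L=-17
  J2: C=28, d=13, L=15
  J3: C=30, d=12, L=18
Lmax = max(-17, 15, 18)
= 18


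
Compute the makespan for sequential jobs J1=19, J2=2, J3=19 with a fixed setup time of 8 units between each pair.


Makespan = Σ processing + (n-1) × setup
= (19 + 2 + 19) + (3-1)×8
= 40 + 16
= 56 time units


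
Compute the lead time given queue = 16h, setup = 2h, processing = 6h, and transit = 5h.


Lead time = queue + setup + processing + transit
= 16 + 2 + 6 + 5
= 29 hours


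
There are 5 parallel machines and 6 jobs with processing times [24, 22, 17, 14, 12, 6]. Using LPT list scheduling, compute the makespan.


Jobs (LPT sorted): [24, 22, 17, 14, 12, 6]
Machines: 5
  J=24 → Machine 1 (load: 0+24=24)
  J=22 → Machine 2 (load: 0+22=22)
  J=17 → Machine 3 (load: 0+17=17)
  J=14 → Machine 4 (load: 0+14=14)
  J=12 → Machine 5 (load: 0+12=12)
  J=6 → Machine 5 (load: 12+6=18)
Machine loads: [24, 22, 17, 14, 18]
Makespan = max = 24 time units


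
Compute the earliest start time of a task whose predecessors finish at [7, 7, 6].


ES = max of all predecessor completion times
Predecessors: [7, 7, 6]
ES = max(7, 7, 6)
= 7
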